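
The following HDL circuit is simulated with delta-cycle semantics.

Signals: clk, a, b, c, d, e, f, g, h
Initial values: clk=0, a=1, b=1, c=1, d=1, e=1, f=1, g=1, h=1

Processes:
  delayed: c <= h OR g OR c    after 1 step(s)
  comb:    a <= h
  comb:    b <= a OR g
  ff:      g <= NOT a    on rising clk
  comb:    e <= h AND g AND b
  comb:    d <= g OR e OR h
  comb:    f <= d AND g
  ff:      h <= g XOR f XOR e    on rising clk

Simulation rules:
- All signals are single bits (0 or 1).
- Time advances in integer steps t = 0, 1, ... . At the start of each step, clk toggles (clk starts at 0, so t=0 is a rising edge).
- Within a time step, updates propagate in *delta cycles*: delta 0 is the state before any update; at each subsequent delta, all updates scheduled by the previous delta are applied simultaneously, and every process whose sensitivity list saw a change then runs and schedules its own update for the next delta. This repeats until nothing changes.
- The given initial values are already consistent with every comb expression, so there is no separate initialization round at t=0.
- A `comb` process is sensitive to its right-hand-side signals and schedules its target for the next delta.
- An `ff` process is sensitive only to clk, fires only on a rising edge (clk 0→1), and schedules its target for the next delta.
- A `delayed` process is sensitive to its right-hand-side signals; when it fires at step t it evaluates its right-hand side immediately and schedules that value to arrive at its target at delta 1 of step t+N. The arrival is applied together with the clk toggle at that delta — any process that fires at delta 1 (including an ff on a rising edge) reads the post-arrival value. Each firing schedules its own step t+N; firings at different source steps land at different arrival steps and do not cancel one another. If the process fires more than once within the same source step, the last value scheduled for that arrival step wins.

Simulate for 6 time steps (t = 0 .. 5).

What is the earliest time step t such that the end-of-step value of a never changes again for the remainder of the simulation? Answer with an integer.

[bits: clk,e,d,g,a,f,b,h,c]
t=0: Δ0=011111111 Δ1=111111111 Δ2=111011111 Δ3=101010111 | 3Δ
t=1: Δ0=101010111 Δ1=001010111 | 1Δ
t=2: Δ0=001010111 Δ1=101010111 Δ2=101010101 Δ3=100000101 Δ4=100000001 | 4Δ
t=3: Δ0=100000001 Δ1=000000001 | 1Δ
t=4: Δ0=000000001 Δ1=100000001 Δ2=100100001 Δ3=101100101 Δ4=101101101 | 4Δ
t=5: Δ0=101101101 Δ1=001101101 | 1Δ

2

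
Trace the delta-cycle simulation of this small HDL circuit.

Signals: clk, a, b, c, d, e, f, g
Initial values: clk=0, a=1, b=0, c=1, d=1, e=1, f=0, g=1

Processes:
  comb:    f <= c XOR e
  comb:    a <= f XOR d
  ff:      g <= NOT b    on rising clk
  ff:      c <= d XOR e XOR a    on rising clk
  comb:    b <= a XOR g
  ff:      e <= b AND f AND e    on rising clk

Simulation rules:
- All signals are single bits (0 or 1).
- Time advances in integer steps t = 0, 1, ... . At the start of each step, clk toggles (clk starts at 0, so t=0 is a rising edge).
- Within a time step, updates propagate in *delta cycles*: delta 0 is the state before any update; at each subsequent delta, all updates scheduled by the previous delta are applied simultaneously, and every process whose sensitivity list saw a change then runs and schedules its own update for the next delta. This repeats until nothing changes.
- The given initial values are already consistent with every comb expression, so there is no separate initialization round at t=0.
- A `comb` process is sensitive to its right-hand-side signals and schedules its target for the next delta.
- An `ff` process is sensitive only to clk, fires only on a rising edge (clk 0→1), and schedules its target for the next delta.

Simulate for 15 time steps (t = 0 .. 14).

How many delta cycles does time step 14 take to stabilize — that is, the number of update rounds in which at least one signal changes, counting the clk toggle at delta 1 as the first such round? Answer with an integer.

3

[bits: a,c,e,f,clk,g,b,d]
t=0: Δ0=11100101 Δ1=11101101 Δ2=11001101 Δ3=11011101 Δ4=01011101 Δ5=01011111 | 5Δ
t=1: Δ0=01011111 Δ1=01010111 | 1Δ
t=2: Δ0=01010111 Δ1=01011111 Δ2=01011011 Δ3=01011001 | 3Δ
t=3: Δ0=01011001 Δ1=01010001 | 1Δ
t=4: Δ0=01010001 Δ1=01011001 Δ2=01011101 Δ3=01011111 | 3Δ
t=5: Δ0=01011111 Δ1=01010111 | 1Δ
t=6: Δ0=01010111 Δ1=01011111 Δ2=01011011 Δ3=01011001 | 3Δ
t=7: Δ0=01011001 Δ1=01010001 | 1Δ
t=8: Δ0=01010001 Δ1=01011001 Δ2=01011101 Δ3=01011111 | 3Δ
t=9: Δ0=01011111 Δ1=01010111 | 1Δ
t=10: Δ0=01010111 Δ1=01011111 Δ2=01011011 Δ3=01011001 | 3Δ
t=11: Δ0=01011001 Δ1=01010001 | 1Δ
t=12: Δ0=01010001 Δ1=01011001 Δ2=01011101 Δ3=01011111 | 3Δ
t=13: Δ0=01011111 Δ1=01010111 | 1Δ
t=14: Δ0=01010111 Δ1=01011111 Δ2=01011011 Δ3=01011001 | 3Δ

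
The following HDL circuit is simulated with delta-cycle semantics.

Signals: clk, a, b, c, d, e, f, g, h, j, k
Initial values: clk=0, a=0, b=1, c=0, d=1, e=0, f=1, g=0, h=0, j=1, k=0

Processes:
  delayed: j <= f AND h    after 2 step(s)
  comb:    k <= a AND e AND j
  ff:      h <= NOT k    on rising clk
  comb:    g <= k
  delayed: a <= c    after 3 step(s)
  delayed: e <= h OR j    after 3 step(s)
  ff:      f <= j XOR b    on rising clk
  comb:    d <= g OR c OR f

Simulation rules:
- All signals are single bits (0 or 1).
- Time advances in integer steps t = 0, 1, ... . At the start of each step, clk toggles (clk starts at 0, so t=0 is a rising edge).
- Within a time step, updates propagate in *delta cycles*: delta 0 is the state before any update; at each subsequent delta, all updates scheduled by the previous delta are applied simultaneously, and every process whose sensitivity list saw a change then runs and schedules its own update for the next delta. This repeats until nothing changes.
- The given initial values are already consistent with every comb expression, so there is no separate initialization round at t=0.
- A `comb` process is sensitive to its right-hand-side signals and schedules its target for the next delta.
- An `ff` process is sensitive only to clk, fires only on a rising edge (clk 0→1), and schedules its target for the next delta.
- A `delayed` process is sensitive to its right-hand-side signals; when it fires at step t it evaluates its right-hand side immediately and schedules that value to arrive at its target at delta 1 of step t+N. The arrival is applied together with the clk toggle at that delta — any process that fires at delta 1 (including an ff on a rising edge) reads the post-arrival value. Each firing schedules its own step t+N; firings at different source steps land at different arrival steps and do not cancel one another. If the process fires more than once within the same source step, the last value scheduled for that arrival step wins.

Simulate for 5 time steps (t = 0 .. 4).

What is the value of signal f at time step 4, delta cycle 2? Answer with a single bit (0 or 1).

0

[bits: e,k,g,j,clk,f,b,d,a,c,h]
t=0: Δ0=00010111000 Δ1=00011111000 Δ2=00011011001 Δ3=00011010001 | 3Δ
t=1: Δ0=00011010001 Δ1=00010010001 | 1Δ
t=2: Δ0=00010010001 Δ1=00001010001 Δ2=00001110001 Δ3=00001111001 | 3Δ
t=3: Δ0=00001111001 Δ1=10000111001 | 1Δ
t=4: Δ0=10000111001 Δ1=10011111001 Δ2=10011011001 Δ3=10011010001 | 3Δ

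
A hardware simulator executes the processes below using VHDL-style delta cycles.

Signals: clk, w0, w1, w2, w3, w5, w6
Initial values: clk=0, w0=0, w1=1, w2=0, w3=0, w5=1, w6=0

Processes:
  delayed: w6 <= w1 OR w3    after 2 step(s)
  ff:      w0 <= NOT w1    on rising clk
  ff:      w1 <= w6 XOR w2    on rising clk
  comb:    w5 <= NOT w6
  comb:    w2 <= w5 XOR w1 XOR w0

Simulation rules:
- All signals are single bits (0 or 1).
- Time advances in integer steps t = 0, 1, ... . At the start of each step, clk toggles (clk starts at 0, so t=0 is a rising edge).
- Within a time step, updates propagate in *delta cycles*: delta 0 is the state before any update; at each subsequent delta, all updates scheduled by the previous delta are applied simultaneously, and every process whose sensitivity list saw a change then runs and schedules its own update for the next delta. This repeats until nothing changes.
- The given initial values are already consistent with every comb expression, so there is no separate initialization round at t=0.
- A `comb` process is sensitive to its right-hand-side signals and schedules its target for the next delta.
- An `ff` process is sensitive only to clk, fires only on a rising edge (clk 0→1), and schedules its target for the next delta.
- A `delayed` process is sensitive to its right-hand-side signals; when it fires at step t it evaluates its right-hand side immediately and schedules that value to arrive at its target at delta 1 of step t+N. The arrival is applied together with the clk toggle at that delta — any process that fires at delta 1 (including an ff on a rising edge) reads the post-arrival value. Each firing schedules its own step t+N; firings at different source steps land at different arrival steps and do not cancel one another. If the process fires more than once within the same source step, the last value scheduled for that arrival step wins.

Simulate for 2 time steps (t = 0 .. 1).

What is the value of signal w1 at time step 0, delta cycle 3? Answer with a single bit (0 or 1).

t0.Δ0 w5=1 clk=0 w6=0 w2=0 w3=0 w0=0 w1=1
t0.Δ1 w5=1 clk=1 w6=0 w2=0 w3=0 w0=0 w1=1
t0.Δ2 w5=1 clk=1 w6=0 w2=0 w3=0 w0=0 w1=0
t0.Δ3 w5=1 clk=1 w6=0 w2=1 w3=0 w0=0 w1=0
t1.Δ0 w5=1 clk=1 w6=0 w2=1 w3=0 w0=0 w1=0
t1.Δ1 w5=1 clk=0 w6=0 w2=1 w3=0 w0=0 w1=0

0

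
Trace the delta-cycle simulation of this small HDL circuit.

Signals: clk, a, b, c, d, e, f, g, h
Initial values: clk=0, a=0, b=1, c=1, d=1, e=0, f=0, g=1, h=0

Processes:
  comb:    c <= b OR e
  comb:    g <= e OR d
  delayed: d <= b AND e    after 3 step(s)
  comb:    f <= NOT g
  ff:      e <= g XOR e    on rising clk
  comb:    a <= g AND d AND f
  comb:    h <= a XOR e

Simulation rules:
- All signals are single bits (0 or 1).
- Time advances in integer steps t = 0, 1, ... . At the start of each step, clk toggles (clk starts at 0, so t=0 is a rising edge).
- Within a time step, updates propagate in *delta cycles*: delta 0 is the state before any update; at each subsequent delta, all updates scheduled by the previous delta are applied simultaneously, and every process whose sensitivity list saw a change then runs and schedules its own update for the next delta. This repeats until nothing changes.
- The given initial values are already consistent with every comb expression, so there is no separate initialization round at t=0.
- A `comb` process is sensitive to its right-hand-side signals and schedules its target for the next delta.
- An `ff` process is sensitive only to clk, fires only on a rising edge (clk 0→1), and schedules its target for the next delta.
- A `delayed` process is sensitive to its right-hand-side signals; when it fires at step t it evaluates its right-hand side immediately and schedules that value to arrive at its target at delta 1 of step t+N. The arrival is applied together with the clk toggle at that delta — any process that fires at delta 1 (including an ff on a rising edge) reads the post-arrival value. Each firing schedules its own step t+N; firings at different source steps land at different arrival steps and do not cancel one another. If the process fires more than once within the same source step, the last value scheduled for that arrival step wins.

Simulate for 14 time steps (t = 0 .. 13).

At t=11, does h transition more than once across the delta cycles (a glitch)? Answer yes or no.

yes

t0.Δ0 e=0 f=0 d=1 clk=0 g=1 a=0 b=1 c=1 h=0
t0.Δ1 e=0 f=0 d=1 clk=1 g=1 a=0 b=1 c=1 h=0
t0.Δ2 e=1 f=0 d=1 clk=1 g=1 a=0 b=1 c=1 h=0
t0.Δ3 e=1 f=0 d=1 clk=1 g=1 a=0 b=1 c=1 h=1
t1.Δ0 e=1 f=0 d=1 clk=1 g=1 a=0 b=1 c=1 h=1
t1.Δ1 e=1 f=0 d=1 clk=0 g=1 a=0 b=1 c=1 h=1
t2.Δ0 e=1 f=0 d=1 clk=0 g=1 a=0 b=1 c=1 h=1
t2.Δ1 e=1 f=0 d=1 clk=1 g=1 a=0 b=1 c=1 h=1
t2.Δ2 e=0 f=0 d=1 clk=1 g=1 a=0 b=1 c=1 h=1
t2.Δ3 e=0 f=0 d=1 clk=1 g=1 a=0 b=1 c=1 h=0
t3.Δ0 e=0 f=0 d=1 clk=1 g=1 a=0 b=1 c=1 h=0
t3.Δ1 e=0 f=0 d=1 clk=0 g=1 a=0 b=1 c=1 h=0
t4.Δ0 e=0 f=0 d=1 clk=0 g=1 a=0 b=1 c=1 h=0
t4.Δ1 e=0 f=0 d=1 clk=1 g=1 a=0 b=1 c=1 h=0
t4.Δ2 e=1 f=0 d=1 clk=1 g=1 a=0 b=1 c=1 h=0
t4.Δ3 e=1 f=0 d=1 clk=1 g=1 a=0 b=1 c=1 h=1
t5.Δ0 e=1 f=0 d=1 clk=1 g=1 a=0 b=1 c=1 h=1
t5.Δ1 e=1 f=0 d=0 clk=0 g=1 a=0 b=1 c=1 h=1
t6.Δ0 e=1 f=0 d=0 clk=0 g=1 a=0 b=1 c=1 h=1
t6.Δ1 e=1 f=0 d=0 clk=1 g=1 a=0 b=1 c=1 h=1
t6.Δ2 e=0 f=0 d=0 clk=1 g=1 a=0 b=1 c=1 h=1
t6.Δ3 e=0 f=0 d=0 clk=1 g=0 a=0 b=1 c=1 h=0
t6.Δ4 e=0 f=1 d=0 clk=1 g=0 a=0 b=1 c=1 h=0
t7.Δ0 e=0 f=1 d=0 clk=1 g=0 a=0 b=1 c=1 h=0
t7.Δ1 e=0 f=1 d=1 clk=0 g=0 a=0 b=1 c=1 h=0
t7.Δ2 e=0 f=1 d=1 clk=0 g=1 a=0 b=1 c=1 h=0
t7.Δ3 e=0 f=0 d=1 clk=0 g=1 a=1 b=1 c=1 h=0
t7.Δ4 e=0 f=0 d=1 clk=0 g=1 a=0 b=1 c=1 h=1
t7.Δ5 e=0 f=0 d=1 clk=0 g=1 a=0 b=1 c=1 h=0
t8.Δ0 e=0 f=0 d=1 clk=0 g=1 a=0 b=1 c=1 h=0
t8.Δ1 e=0 f=0 d=1 clk=1 g=1 a=0 b=1 c=1 h=0
t8.Δ2 e=1 f=0 d=1 clk=1 g=1 a=0 b=1 c=1 h=0
t8.Δ3 e=1 f=0 d=1 clk=1 g=1 a=0 b=1 c=1 h=1
t9.Δ0 e=1 f=0 d=1 clk=1 g=1 a=0 b=1 c=1 h=1
t9.Δ1 e=1 f=0 d=0 clk=0 g=1 a=0 b=1 c=1 h=1
t10.Δ0 e=1 f=0 d=0 clk=0 g=1 a=0 b=1 c=1 h=1
t10.Δ1 e=1 f=0 d=0 clk=1 g=1 a=0 b=1 c=1 h=1
t10.Δ2 e=0 f=0 d=0 clk=1 g=1 a=0 b=1 c=1 h=1
t10.Δ3 e=0 f=0 d=0 clk=1 g=0 a=0 b=1 c=1 h=0
t10.Δ4 e=0 f=1 d=0 clk=1 g=0 a=0 b=1 c=1 h=0
t11.Δ0 e=0 f=1 d=0 clk=1 g=0 a=0 b=1 c=1 h=0
t11.Δ1 e=0 f=1 d=1 clk=0 g=0 a=0 b=1 c=1 h=0
t11.Δ2 e=0 f=1 d=1 clk=0 g=1 a=0 b=1 c=1 h=0
t11.Δ3 e=0 f=0 d=1 clk=0 g=1 a=1 b=1 c=1 h=0
t11.Δ4 e=0 f=0 d=1 clk=0 g=1 a=0 b=1 c=1 h=1
t11.Δ5 e=0 f=0 d=1 clk=0 g=1 a=0 b=1 c=1 h=0
t12.Δ0 e=0 f=0 d=1 clk=0 g=1 a=0 b=1 c=1 h=0
t12.Δ1 e=0 f=0 d=1 clk=1 g=1 a=0 b=1 c=1 h=0
t12.Δ2 e=1 f=0 d=1 clk=1 g=1 a=0 b=1 c=1 h=0
t12.Δ3 e=1 f=0 d=1 clk=1 g=1 a=0 b=1 c=1 h=1
t13.Δ0 e=1 f=0 d=1 clk=1 g=1 a=0 b=1 c=1 h=1
t13.Δ1 e=1 f=0 d=0 clk=0 g=1 a=0 b=1 c=1 h=1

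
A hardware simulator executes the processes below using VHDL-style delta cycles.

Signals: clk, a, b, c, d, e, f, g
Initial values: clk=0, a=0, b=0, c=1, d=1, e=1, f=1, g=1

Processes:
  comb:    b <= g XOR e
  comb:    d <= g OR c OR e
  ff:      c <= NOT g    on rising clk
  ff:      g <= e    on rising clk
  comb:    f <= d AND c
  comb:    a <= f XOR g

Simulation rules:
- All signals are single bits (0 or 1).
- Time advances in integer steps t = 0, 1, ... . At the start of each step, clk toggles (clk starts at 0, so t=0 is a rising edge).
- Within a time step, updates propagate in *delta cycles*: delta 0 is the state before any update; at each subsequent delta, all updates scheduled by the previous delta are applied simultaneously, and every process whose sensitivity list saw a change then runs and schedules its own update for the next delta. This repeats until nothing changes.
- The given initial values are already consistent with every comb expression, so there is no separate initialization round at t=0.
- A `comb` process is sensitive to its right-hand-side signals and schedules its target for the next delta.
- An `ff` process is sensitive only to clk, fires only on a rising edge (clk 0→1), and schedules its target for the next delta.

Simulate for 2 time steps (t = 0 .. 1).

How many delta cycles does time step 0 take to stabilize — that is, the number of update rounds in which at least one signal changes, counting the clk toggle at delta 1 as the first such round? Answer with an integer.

4

t0.Δ0 g=1 e=1 d=1 c=1 b=0 clk=0 a=0 f=1
t0.Δ1 g=1 e=1 d=1 c=1 b=0 clk=1 a=0 f=1
t0.Δ2 g=1 e=1 d=1 c=0 b=0 clk=1 a=0 f=1
t0.Δ3 g=1 e=1 d=1 c=0 b=0 clk=1 a=0 f=0
t0.Δ4 g=1 e=1 d=1 c=0 b=0 clk=1 a=1 f=0
t1.Δ0 g=1 e=1 d=1 c=0 b=0 clk=1 a=1 f=0
t1.Δ1 g=1 e=1 d=1 c=0 b=0 clk=0 a=1 f=0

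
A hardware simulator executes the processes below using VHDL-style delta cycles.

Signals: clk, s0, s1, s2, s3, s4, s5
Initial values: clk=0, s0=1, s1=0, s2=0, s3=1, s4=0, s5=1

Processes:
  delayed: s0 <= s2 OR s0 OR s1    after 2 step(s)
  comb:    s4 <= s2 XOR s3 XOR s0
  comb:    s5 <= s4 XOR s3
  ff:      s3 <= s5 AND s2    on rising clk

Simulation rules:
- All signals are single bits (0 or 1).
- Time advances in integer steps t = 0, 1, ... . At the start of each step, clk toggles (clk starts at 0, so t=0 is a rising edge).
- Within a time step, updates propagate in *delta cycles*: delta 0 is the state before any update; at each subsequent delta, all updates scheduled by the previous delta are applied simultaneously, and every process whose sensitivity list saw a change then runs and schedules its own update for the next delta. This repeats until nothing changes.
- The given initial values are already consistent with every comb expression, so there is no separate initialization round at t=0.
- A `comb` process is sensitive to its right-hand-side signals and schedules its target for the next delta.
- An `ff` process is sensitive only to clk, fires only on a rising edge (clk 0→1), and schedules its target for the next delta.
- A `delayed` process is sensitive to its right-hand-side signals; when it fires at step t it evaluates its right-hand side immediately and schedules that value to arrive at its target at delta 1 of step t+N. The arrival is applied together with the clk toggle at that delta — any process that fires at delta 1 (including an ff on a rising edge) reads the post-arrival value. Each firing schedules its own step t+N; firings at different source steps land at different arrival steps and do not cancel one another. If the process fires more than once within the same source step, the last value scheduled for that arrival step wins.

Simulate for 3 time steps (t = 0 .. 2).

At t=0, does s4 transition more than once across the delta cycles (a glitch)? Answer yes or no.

no

[bits: s2,s5,s1,s0,s4,s3,clk]
t=0: Δ0=0101010 Δ1=0101011 Δ2=0101001 Δ3=0001101 Δ4=0101101 | 4Δ
t=1: Δ0=0101101 Δ1=0101100 | 1Δ
t=2: Δ0=0101100 Δ1=0101101 | 1Δ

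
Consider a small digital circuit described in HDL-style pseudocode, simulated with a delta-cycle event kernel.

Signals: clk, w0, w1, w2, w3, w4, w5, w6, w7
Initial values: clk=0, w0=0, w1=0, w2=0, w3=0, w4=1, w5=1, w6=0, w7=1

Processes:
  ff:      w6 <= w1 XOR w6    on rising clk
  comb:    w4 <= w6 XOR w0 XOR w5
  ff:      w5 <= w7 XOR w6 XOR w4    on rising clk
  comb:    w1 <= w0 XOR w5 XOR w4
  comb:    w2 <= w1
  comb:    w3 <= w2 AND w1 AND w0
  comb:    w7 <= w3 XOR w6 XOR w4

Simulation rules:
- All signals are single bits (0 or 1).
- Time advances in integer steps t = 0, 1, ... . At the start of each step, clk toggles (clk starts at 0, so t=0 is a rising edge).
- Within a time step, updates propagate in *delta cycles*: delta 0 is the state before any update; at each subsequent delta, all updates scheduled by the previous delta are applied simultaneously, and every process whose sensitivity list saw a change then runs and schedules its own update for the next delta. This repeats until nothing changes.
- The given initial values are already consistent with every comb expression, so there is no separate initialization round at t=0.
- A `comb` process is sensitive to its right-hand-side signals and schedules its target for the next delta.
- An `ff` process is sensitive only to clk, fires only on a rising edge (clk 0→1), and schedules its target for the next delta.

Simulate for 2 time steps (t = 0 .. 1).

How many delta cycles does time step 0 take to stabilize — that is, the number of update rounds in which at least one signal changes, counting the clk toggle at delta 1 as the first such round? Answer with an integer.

[bits: w2,w7,w1,w5,w3,w4,clk,w0,w6]
t=0: Δ0=010101000 Δ1=010101100 Δ2=010001100 Δ3=011000100 Δ4=100000100 Δ5=000000100 | 5Δ
t=1: Δ0=000000100 Δ1=000000000 | 1Δ

5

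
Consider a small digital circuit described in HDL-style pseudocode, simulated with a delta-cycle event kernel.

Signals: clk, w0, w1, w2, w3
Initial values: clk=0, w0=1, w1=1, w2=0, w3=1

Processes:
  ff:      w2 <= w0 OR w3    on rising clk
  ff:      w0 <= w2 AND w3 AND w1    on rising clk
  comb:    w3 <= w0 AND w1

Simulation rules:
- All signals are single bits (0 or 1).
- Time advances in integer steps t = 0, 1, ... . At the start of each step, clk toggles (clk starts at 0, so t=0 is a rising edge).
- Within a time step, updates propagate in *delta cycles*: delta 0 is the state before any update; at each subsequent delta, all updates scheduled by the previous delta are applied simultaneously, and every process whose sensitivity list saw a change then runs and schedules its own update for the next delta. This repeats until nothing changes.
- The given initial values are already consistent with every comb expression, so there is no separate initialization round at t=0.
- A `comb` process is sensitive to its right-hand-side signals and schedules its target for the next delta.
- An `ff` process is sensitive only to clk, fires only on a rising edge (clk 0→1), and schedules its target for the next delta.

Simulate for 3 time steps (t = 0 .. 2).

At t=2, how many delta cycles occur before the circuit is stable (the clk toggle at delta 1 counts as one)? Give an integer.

2

t=0 Δ0: w1=1 clk=0 w0=1 w2=0 w3=1
  Δ1: clk:0→1
  Δ2: w0:1→0, w2:0→1
  Δ3: w3:1→0
  (3Δ to stable)
t=1 Δ0: w1=1 clk=1 w0=0 w2=1 w3=0
  Δ1: clk:1→0
  (1Δ to stable)
t=2 Δ0: w1=1 clk=0 w0=0 w2=1 w3=0
  Δ1: clk:0→1
  Δ2: w2:1→0
  (2Δ to stable)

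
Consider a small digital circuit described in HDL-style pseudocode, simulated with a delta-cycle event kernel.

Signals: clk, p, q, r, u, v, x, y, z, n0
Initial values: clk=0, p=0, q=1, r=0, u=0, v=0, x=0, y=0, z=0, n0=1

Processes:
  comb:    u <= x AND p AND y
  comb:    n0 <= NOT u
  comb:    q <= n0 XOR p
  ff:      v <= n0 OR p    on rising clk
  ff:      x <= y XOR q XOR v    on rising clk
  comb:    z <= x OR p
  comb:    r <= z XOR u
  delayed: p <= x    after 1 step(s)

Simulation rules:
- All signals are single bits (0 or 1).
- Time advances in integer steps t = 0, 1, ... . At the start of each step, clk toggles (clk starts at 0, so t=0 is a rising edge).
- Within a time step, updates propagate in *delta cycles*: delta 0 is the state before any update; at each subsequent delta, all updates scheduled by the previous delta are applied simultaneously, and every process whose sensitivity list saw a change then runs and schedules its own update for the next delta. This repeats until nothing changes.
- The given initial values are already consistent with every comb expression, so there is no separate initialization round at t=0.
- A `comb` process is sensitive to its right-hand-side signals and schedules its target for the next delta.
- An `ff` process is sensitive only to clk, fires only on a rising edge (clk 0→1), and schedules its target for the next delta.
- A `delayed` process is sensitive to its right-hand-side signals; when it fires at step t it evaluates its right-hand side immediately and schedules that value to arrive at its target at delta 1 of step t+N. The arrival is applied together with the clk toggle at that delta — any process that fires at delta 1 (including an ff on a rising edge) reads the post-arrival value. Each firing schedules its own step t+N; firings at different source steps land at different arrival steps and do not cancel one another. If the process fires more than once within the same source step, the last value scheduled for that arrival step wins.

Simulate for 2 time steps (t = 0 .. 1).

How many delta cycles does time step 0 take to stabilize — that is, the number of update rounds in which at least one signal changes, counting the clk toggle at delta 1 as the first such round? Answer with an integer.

4

t0.Δ0 r=0 x=0 p=0 u=0 n0=1 z=0 q=1 v=0 y=0 clk=0
t0.Δ1 r=0 x=0 p=0 u=0 n0=1 z=0 q=1 v=0 y=0 clk=1
t0.Δ2 r=0 x=1 p=0 u=0 n0=1 z=0 q=1 v=1 y=0 clk=1
t0.Δ3 r=0 x=1 p=0 u=0 n0=1 z=1 q=1 v=1 y=0 clk=1
t0.Δ4 r=1 x=1 p=0 u=0 n0=1 z=1 q=1 v=1 y=0 clk=1
t1.Δ0 r=1 x=1 p=0 u=0 n0=1 z=1 q=1 v=1 y=0 clk=1
t1.Δ1 r=1 x=1 p=1 u=0 n0=1 z=1 q=1 v=1 y=0 clk=0
t1.Δ2 r=1 x=1 p=1 u=0 n0=1 z=1 q=0 v=1 y=0 clk=0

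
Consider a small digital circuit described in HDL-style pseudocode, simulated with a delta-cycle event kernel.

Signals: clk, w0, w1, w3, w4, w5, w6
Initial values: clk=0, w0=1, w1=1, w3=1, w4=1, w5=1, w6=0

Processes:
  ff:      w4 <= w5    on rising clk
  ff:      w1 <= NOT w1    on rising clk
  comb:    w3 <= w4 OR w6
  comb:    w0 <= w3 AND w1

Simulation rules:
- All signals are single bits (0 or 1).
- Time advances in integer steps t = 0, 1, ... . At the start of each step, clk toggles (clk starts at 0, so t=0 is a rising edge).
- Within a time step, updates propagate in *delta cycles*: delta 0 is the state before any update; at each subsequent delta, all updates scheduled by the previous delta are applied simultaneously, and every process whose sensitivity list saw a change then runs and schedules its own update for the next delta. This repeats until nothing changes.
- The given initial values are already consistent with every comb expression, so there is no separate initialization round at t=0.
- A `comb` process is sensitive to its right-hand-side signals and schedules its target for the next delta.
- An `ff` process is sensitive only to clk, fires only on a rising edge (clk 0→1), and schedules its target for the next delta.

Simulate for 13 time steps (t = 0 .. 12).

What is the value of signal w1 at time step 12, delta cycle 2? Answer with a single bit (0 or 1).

t0.Δ0 w0=1 w6=0 clk=0 w4=1 w3=1 w1=1 w5=1
t0.Δ1 w0=1 w6=0 clk=1 w4=1 w3=1 w1=1 w5=1
t0.Δ2 w0=1 w6=0 clk=1 w4=1 w3=1 w1=0 w5=1
t0.Δ3 w0=0 w6=0 clk=1 w4=1 w3=1 w1=0 w5=1
t1.Δ0 w0=0 w6=0 clk=1 w4=1 w3=1 w1=0 w5=1
t1.Δ1 w0=0 w6=0 clk=0 w4=1 w3=1 w1=0 w5=1
t2.Δ0 w0=0 w6=0 clk=0 w4=1 w3=1 w1=0 w5=1
t2.Δ1 w0=0 w6=0 clk=1 w4=1 w3=1 w1=0 w5=1
t2.Δ2 w0=0 w6=0 clk=1 w4=1 w3=1 w1=1 w5=1
t2.Δ3 w0=1 w6=0 clk=1 w4=1 w3=1 w1=1 w5=1
t3.Δ0 w0=1 w6=0 clk=1 w4=1 w3=1 w1=1 w5=1
t3.Δ1 w0=1 w6=0 clk=0 w4=1 w3=1 w1=1 w5=1
t4.Δ0 w0=1 w6=0 clk=0 w4=1 w3=1 w1=1 w5=1
t4.Δ1 w0=1 w6=0 clk=1 w4=1 w3=1 w1=1 w5=1
t4.Δ2 w0=1 w6=0 clk=1 w4=1 w3=1 w1=0 w5=1
t4.Δ3 w0=0 w6=0 clk=1 w4=1 w3=1 w1=0 w5=1
t5.Δ0 w0=0 w6=0 clk=1 w4=1 w3=1 w1=0 w5=1
t5.Δ1 w0=0 w6=0 clk=0 w4=1 w3=1 w1=0 w5=1
t6.Δ0 w0=0 w6=0 clk=0 w4=1 w3=1 w1=0 w5=1
t6.Δ1 w0=0 w6=0 clk=1 w4=1 w3=1 w1=0 w5=1
t6.Δ2 w0=0 w6=0 clk=1 w4=1 w3=1 w1=1 w5=1
t6.Δ3 w0=1 w6=0 clk=1 w4=1 w3=1 w1=1 w5=1
t7.Δ0 w0=1 w6=0 clk=1 w4=1 w3=1 w1=1 w5=1
t7.Δ1 w0=1 w6=0 clk=0 w4=1 w3=1 w1=1 w5=1
t8.Δ0 w0=1 w6=0 clk=0 w4=1 w3=1 w1=1 w5=1
t8.Δ1 w0=1 w6=0 clk=1 w4=1 w3=1 w1=1 w5=1
t8.Δ2 w0=1 w6=0 clk=1 w4=1 w3=1 w1=0 w5=1
t8.Δ3 w0=0 w6=0 clk=1 w4=1 w3=1 w1=0 w5=1
t9.Δ0 w0=0 w6=0 clk=1 w4=1 w3=1 w1=0 w5=1
t9.Δ1 w0=0 w6=0 clk=0 w4=1 w3=1 w1=0 w5=1
t10.Δ0 w0=0 w6=0 clk=0 w4=1 w3=1 w1=0 w5=1
t10.Δ1 w0=0 w6=0 clk=1 w4=1 w3=1 w1=0 w5=1
t10.Δ2 w0=0 w6=0 clk=1 w4=1 w3=1 w1=1 w5=1
t10.Δ3 w0=1 w6=0 clk=1 w4=1 w3=1 w1=1 w5=1
t11.Δ0 w0=1 w6=0 clk=1 w4=1 w3=1 w1=1 w5=1
t11.Δ1 w0=1 w6=0 clk=0 w4=1 w3=1 w1=1 w5=1
t12.Δ0 w0=1 w6=0 clk=0 w4=1 w3=1 w1=1 w5=1
t12.Δ1 w0=1 w6=0 clk=1 w4=1 w3=1 w1=1 w5=1
t12.Δ2 w0=1 w6=0 clk=1 w4=1 w3=1 w1=0 w5=1
t12.Δ3 w0=0 w6=0 clk=1 w4=1 w3=1 w1=0 w5=1

0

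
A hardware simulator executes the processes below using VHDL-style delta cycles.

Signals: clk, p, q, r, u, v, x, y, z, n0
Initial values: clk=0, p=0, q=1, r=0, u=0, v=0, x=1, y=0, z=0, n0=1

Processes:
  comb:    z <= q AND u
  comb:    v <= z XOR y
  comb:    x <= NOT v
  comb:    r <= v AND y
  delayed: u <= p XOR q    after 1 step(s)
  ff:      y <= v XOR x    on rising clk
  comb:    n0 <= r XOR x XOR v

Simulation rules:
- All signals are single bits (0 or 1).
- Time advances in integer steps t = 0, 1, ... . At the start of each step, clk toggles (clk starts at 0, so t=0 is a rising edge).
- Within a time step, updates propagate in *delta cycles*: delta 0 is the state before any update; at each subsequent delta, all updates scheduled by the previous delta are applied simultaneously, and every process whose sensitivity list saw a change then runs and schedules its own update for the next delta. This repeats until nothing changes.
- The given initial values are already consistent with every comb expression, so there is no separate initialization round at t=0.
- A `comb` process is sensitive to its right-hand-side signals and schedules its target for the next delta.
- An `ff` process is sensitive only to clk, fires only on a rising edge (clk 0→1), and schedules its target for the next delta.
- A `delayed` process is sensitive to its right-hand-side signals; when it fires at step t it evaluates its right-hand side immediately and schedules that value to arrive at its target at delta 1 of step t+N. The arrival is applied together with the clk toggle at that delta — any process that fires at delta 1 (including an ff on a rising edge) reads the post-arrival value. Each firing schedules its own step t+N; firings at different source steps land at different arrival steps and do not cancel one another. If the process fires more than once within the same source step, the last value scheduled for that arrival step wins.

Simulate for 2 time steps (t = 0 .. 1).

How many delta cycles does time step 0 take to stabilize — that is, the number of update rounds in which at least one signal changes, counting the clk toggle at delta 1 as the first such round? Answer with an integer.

t=0 Δ0: n0=1 p=0 y=0 z=0 q=1 v=0 r=0 u=0 clk=0 x=1
  Δ1: clk:0→1
  Δ2: y:0→1
  Δ3: v:0→1
  Δ4: n0:1→0, r:0→1, x:1→0
  (4Δ to stable)
t=1 Δ0: n0=0 p=0 y=1 z=0 q=1 v=1 r=1 u=0 clk=1 x=0
  Δ1: clk:1→0
  (1Δ to stable)

4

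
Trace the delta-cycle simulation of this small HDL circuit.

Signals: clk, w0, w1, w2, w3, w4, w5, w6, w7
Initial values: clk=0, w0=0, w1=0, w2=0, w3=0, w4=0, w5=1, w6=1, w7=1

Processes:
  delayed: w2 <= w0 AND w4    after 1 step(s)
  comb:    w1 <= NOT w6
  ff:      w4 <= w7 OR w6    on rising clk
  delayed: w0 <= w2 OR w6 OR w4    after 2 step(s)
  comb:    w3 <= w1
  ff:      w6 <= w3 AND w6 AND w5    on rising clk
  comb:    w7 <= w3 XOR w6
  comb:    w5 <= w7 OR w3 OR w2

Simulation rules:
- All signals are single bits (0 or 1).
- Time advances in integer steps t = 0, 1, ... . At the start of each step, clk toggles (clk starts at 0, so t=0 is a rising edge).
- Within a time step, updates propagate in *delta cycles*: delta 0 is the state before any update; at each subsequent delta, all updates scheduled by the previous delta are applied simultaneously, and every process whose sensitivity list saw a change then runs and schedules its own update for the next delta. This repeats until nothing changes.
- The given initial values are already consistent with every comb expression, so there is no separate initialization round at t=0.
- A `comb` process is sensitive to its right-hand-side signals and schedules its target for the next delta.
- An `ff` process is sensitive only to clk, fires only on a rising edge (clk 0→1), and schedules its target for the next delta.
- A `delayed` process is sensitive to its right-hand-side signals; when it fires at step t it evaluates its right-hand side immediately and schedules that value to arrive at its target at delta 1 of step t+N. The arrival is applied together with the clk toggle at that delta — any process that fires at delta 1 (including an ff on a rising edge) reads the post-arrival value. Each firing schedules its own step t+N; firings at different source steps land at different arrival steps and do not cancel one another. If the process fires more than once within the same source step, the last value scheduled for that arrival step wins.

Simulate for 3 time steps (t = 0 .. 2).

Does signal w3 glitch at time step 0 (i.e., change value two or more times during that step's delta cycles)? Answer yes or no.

no

[bits: clk,w1,w7,w3,w2,w5,w4,w6,w0]
t=0: Δ0=001001010 Δ1=101001010 Δ2=101001100 Δ3=110001100 Δ4=110100100 Δ5=111101100 | 5Δ
t=1: Δ0=111101100 Δ1=011101100 | 1Δ
t=2: Δ0=011101100 Δ1=111101101 | 1Δ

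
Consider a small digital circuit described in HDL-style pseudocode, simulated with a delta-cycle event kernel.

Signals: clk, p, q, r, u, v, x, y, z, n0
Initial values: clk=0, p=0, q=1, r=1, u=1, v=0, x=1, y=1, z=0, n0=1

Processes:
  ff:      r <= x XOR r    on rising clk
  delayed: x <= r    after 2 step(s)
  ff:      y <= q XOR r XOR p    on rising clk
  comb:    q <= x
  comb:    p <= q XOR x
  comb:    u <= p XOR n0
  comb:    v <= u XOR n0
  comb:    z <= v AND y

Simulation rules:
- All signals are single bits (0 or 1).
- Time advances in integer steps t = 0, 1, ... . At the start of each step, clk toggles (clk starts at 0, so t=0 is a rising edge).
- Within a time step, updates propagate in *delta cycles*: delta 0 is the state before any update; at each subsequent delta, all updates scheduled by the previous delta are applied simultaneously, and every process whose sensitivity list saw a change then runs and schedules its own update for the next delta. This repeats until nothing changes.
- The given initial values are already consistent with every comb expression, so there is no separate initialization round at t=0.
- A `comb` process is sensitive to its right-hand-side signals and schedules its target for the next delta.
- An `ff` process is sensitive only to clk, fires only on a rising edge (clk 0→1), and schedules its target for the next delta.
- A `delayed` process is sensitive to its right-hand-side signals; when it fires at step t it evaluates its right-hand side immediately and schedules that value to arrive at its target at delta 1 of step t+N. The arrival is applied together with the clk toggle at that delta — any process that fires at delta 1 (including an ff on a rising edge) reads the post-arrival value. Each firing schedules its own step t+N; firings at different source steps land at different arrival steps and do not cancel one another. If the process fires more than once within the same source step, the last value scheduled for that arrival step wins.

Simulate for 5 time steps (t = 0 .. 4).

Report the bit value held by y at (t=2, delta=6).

1

t=0 Δ0: x=1 p=0 u=1 y=1 r=1 v=0 n0=1 q=1 z=0 clk=0
  Δ1: clk:0→1
  Δ2: y:1→0, r:1→0
  (2Δ to stable)
t=1 Δ0: x=1 p=0 u=1 y=0 r=0 v=0 n0=1 q=1 z=0 clk=1
  Δ1: clk:1→0
  (1Δ to stable)
t=2 Δ0: x=1 p=0 u=1 y=0 r=0 v=0 n0=1 q=1 z=0 clk=0
  Δ1: x:1→0, clk:0→1
  Δ2: p:0→1, y:0→1, q:1→0
  Δ3: p:1→0, u:1→0
  Δ4: u:0→1, v:0→1
  Δ5: v:1→0, z:0→1
  Δ6: z:1→0
  (6Δ to stable)
t=3 Δ0: x=0 p=0 u=1 y=1 r=0 v=0 n0=1 q=0 z=0 clk=1
  Δ1: clk:1→0
  (1Δ to stable)
t=4 Δ0: x=0 p=0 u=1 y=1 r=0 v=0 n0=1 q=0 z=0 clk=0
  Δ1: clk:0→1
  Δ2: y:1→0
  (2Δ to stable)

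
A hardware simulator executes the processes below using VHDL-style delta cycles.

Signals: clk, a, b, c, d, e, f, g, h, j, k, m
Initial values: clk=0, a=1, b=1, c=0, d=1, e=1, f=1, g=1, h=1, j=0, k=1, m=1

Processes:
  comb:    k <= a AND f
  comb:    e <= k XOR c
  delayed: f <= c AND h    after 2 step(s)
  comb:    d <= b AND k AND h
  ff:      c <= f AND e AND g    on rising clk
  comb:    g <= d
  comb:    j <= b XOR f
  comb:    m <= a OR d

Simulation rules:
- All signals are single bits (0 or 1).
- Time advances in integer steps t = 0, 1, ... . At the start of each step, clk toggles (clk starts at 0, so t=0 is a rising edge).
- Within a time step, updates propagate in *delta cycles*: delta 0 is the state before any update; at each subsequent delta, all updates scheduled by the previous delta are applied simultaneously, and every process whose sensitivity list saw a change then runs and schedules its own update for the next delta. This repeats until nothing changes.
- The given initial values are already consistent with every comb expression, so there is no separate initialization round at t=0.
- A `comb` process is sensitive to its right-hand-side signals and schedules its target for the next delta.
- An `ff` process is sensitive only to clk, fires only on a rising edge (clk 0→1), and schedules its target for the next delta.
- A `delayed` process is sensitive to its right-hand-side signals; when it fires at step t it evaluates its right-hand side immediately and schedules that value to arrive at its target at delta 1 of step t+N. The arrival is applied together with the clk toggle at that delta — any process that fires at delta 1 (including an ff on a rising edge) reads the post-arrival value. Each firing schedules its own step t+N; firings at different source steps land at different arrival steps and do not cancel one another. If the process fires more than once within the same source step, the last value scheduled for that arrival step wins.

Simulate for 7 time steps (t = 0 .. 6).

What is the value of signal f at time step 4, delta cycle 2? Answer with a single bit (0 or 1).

0

t0.Δ0 c=0 k=1 j=0 g=1 clk=0 f=1 e=1 h=1 b=1 a=1 d=1 m=1
t0.Δ1 c=0 k=1 j=0 g=1 clk=1 f=1 e=1 h=1 b=1 a=1 d=1 m=1
t0.Δ2 c=1 k=1 j=0 g=1 clk=1 f=1 e=1 h=1 b=1 a=1 d=1 m=1
t0.Δ3 c=1 k=1 j=0 g=1 clk=1 f=1 e=0 h=1 b=1 a=1 d=1 m=1
t1.Δ0 c=1 k=1 j=0 g=1 clk=1 f=1 e=0 h=1 b=1 a=1 d=1 m=1
t1.Δ1 c=1 k=1 j=0 g=1 clk=0 f=1 e=0 h=1 b=1 a=1 d=1 m=1
t2.Δ0 c=1 k=1 j=0 g=1 clk=0 f=1 e=0 h=1 b=1 a=1 d=1 m=1
t2.Δ1 c=1 k=1 j=0 g=1 clk=1 f=1 e=0 h=1 b=1 a=1 d=1 m=1
t2.Δ2 c=0 k=1 j=0 g=1 clk=1 f=1 e=0 h=1 b=1 a=1 d=1 m=1
t2.Δ3 c=0 k=1 j=0 g=1 clk=1 f=1 e=1 h=1 b=1 a=1 d=1 m=1
t3.Δ0 c=0 k=1 j=0 g=1 clk=1 f=1 e=1 h=1 b=1 a=1 d=1 m=1
t3.Δ1 c=0 k=1 j=0 g=1 clk=0 f=1 e=1 h=1 b=1 a=1 d=1 m=1
t4.Δ0 c=0 k=1 j=0 g=1 clk=0 f=1 e=1 h=1 b=1 a=1 d=1 m=1
t4.Δ1 c=0 k=1 j=0 g=1 clk=1 f=0 e=1 h=1 b=1 a=1 d=1 m=1
t4.Δ2 c=0 k=0 j=1 g=1 clk=1 f=0 e=1 h=1 b=1 a=1 d=1 m=1
t4.Δ3 c=0 k=0 j=1 g=1 clk=1 f=0 e=0 h=1 b=1 a=1 d=0 m=1
t4.Δ4 c=0 k=0 j=1 g=0 clk=1 f=0 e=0 h=1 b=1 a=1 d=0 m=1
t5.Δ0 c=0 k=0 j=1 g=0 clk=1 f=0 e=0 h=1 b=1 a=1 d=0 m=1
t5.Δ1 c=0 k=0 j=1 g=0 clk=0 f=0 e=0 h=1 b=1 a=1 d=0 m=1
t6.Δ0 c=0 k=0 j=1 g=0 clk=0 f=0 e=0 h=1 b=1 a=1 d=0 m=1
t6.Δ1 c=0 k=0 j=1 g=0 clk=1 f=0 e=0 h=1 b=1 a=1 d=0 m=1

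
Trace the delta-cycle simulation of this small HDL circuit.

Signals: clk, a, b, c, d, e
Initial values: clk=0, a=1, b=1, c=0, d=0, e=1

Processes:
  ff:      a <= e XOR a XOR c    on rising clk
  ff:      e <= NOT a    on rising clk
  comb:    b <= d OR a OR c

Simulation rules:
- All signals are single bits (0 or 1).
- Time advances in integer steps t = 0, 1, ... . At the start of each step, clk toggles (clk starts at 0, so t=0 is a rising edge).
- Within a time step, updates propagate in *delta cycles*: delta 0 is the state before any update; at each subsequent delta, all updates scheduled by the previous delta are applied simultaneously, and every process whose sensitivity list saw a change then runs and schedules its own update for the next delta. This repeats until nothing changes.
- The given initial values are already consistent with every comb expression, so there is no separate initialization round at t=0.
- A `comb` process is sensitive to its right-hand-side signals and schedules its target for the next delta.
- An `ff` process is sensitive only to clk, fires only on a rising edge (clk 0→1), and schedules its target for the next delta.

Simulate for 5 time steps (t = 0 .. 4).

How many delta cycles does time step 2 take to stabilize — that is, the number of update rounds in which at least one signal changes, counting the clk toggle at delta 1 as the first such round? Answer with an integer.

2

t0.Δ0 clk=0 c=0 a=1 b=1 e=1 d=0
t0.Δ1 clk=1 c=0 a=1 b=1 e=1 d=0
t0.Δ2 clk=1 c=0 a=0 b=1 e=0 d=0
t0.Δ3 clk=1 c=0 a=0 b=0 e=0 d=0
t1.Δ0 clk=1 c=0 a=0 b=0 e=0 d=0
t1.Δ1 clk=0 c=0 a=0 b=0 e=0 d=0
t2.Δ0 clk=0 c=0 a=0 b=0 e=0 d=0
t2.Δ1 clk=1 c=0 a=0 b=0 e=0 d=0
t2.Δ2 clk=1 c=0 a=0 b=0 e=1 d=0
t3.Δ0 clk=1 c=0 a=0 b=0 e=1 d=0
t3.Δ1 clk=0 c=0 a=0 b=0 e=1 d=0
t4.Δ0 clk=0 c=0 a=0 b=0 e=1 d=0
t4.Δ1 clk=1 c=0 a=0 b=0 e=1 d=0
t4.Δ2 clk=1 c=0 a=1 b=0 e=1 d=0
t4.Δ3 clk=1 c=0 a=1 b=1 e=1 d=0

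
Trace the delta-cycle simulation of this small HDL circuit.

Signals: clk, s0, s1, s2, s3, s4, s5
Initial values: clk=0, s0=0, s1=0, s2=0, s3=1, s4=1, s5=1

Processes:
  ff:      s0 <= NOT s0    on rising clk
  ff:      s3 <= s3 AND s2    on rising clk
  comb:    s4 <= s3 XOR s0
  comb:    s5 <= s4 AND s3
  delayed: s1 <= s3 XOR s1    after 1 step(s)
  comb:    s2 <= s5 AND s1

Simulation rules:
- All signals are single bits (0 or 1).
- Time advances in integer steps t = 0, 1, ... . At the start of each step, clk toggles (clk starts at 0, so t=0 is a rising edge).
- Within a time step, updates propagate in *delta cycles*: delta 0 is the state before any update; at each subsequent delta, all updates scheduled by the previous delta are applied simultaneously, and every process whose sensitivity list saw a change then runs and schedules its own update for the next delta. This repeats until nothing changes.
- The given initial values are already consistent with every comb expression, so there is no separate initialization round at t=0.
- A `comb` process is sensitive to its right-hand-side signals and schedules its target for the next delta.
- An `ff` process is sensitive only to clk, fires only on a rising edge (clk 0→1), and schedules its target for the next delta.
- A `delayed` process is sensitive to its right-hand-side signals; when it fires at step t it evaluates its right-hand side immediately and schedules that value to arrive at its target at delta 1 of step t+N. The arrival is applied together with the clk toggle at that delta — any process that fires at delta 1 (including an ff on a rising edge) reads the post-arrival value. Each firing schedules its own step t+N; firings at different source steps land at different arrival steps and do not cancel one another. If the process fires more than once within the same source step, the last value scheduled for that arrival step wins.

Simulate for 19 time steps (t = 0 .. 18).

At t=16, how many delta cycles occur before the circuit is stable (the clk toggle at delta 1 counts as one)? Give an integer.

3

t0.Δ0 s5=1 s2=0 clk=0 s4=1 s0=0 s1=0 s3=1
t0.Δ1 s5=1 s2=0 clk=1 s4=1 s0=0 s1=0 s3=1
t0.Δ2 s5=1 s2=0 clk=1 s4=1 s0=1 s1=0 s3=0
t0.Δ3 s5=0 s2=0 clk=1 s4=1 s0=1 s1=0 s3=0
t1.Δ0 s5=0 s2=0 clk=1 s4=1 s0=1 s1=0 s3=0
t1.Δ1 s5=0 s2=0 clk=0 s4=1 s0=1 s1=0 s3=0
t2.Δ0 s5=0 s2=0 clk=0 s4=1 s0=1 s1=0 s3=0
t2.Δ1 s5=0 s2=0 clk=1 s4=1 s0=1 s1=0 s3=0
t2.Δ2 s5=0 s2=0 clk=1 s4=1 s0=0 s1=0 s3=0
t2.Δ3 s5=0 s2=0 clk=1 s4=0 s0=0 s1=0 s3=0
t3.Δ0 s5=0 s2=0 clk=1 s4=0 s0=0 s1=0 s3=0
t3.Δ1 s5=0 s2=0 clk=0 s4=0 s0=0 s1=0 s3=0
t4.Δ0 s5=0 s2=0 clk=0 s4=0 s0=0 s1=0 s3=0
t4.Δ1 s5=0 s2=0 clk=1 s4=0 s0=0 s1=0 s3=0
t4.Δ2 s5=0 s2=0 clk=1 s4=0 s0=1 s1=0 s3=0
t4.Δ3 s5=0 s2=0 clk=1 s4=1 s0=1 s1=0 s3=0
t5.Δ0 s5=0 s2=0 clk=1 s4=1 s0=1 s1=0 s3=0
t5.Δ1 s5=0 s2=0 clk=0 s4=1 s0=1 s1=0 s3=0
t6.Δ0 s5=0 s2=0 clk=0 s4=1 s0=1 s1=0 s3=0
t6.Δ1 s5=0 s2=0 clk=1 s4=1 s0=1 s1=0 s3=0
t6.Δ2 s5=0 s2=0 clk=1 s4=1 s0=0 s1=0 s3=0
t6.Δ3 s5=0 s2=0 clk=1 s4=0 s0=0 s1=0 s3=0
t7.Δ0 s5=0 s2=0 clk=1 s4=0 s0=0 s1=0 s3=0
t7.Δ1 s5=0 s2=0 clk=0 s4=0 s0=0 s1=0 s3=0
t8.Δ0 s5=0 s2=0 clk=0 s4=0 s0=0 s1=0 s3=0
t8.Δ1 s5=0 s2=0 clk=1 s4=0 s0=0 s1=0 s3=0
t8.Δ2 s5=0 s2=0 clk=1 s4=0 s0=1 s1=0 s3=0
t8.Δ3 s5=0 s2=0 clk=1 s4=1 s0=1 s1=0 s3=0
t9.Δ0 s5=0 s2=0 clk=1 s4=1 s0=1 s1=0 s3=0
t9.Δ1 s5=0 s2=0 clk=0 s4=1 s0=1 s1=0 s3=0
t10.Δ0 s5=0 s2=0 clk=0 s4=1 s0=1 s1=0 s3=0
t10.Δ1 s5=0 s2=0 clk=1 s4=1 s0=1 s1=0 s3=0
t10.Δ2 s5=0 s2=0 clk=1 s4=1 s0=0 s1=0 s3=0
t10.Δ3 s5=0 s2=0 clk=1 s4=0 s0=0 s1=0 s3=0
t11.Δ0 s5=0 s2=0 clk=1 s4=0 s0=0 s1=0 s3=0
t11.Δ1 s5=0 s2=0 clk=0 s4=0 s0=0 s1=0 s3=0
t12.Δ0 s5=0 s2=0 clk=0 s4=0 s0=0 s1=0 s3=0
t12.Δ1 s5=0 s2=0 clk=1 s4=0 s0=0 s1=0 s3=0
t12.Δ2 s5=0 s2=0 clk=1 s4=0 s0=1 s1=0 s3=0
t12.Δ3 s5=0 s2=0 clk=1 s4=1 s0=1 s1=0 s3=0
t13.Δ0 s5=0 s2=0 clk=1 s4=1 s0=1 s1=0 s3=0
t13.Δ1 s5=0 s2=0 clk=0 s4=1 s0=1 s1=0 s3=0
t14.Δ0 s5=0 s2=0 clk=0 s4=1 s0=1 s1=0 s3=0
t14.Δ1 s5=0 s2=0 clk=1 s4=1 s0=1 s1=0 s3=0
t14.Δ2 s5=0 s2=0 clk=1 s4=1 s0=0 s1=0 s3=0
t14.Δ3 s5=0 s2=0 clk=1 s4=0 s0=0 s1=0 s3=0
t15.Δ0 s5=0 s2=0 clk=1 s4=0 s0=0 s1=0 s3=0
t15.Δ1 s5=0 s2=0 clk=0 s4=0 s0=0 s1=0 s3=0
t16.Δ0 s5=0 s2=0 clk=0 s4=0 s0=0 s1=0 s3=0
t16.Δ1 s5=0 s2=0 clk=1 s4=0 s0=0 s1=0 s3=0
t16.Δ2 s5=0 s2=0 clk=1 s4=0 s0=1 s1=0 s3=0
t16.Δ3 s5=0 s2=0 clk=1 s4=1 s0=1 s1=0 s3=0
t17.Δ0 s5=0 s2=0 clk=1 s4=1 s0=1 s1=0 s3=0
t17.Δ1 s5=0 s2=0 clk=0 s4=1 s0=1 s1=0 s3=0
t18.Δ0 s5=0 s2=0 clk=0 s4=1 s0=1 s1=0 s3=0
t18.Δ1 s5=0 s2=0 clk=1 s4=1 s0=1 s1=0 s3=0
t18.Δ2 s5=0 s2=0 clk=1 s4=1 s0=0 s1=0 s3=0
t18.Δ3 s5=0 s2=0 clk=1 s4=0 s0=0 s1=0 s3=0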